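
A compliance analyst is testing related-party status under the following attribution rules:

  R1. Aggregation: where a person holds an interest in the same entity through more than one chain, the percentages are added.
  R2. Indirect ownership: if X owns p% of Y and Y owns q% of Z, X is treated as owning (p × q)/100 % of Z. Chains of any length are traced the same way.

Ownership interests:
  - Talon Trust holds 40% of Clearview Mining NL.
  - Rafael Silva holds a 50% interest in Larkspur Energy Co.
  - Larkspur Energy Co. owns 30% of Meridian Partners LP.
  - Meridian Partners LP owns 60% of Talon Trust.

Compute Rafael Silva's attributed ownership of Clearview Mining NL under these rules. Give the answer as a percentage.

3.6%

Chain via Larkspur Energy Co. → Meridian Partners LP → Talon Trust (R2): 50% × 30% × 60% × 40% = 3.6% of Clearview Mining NL.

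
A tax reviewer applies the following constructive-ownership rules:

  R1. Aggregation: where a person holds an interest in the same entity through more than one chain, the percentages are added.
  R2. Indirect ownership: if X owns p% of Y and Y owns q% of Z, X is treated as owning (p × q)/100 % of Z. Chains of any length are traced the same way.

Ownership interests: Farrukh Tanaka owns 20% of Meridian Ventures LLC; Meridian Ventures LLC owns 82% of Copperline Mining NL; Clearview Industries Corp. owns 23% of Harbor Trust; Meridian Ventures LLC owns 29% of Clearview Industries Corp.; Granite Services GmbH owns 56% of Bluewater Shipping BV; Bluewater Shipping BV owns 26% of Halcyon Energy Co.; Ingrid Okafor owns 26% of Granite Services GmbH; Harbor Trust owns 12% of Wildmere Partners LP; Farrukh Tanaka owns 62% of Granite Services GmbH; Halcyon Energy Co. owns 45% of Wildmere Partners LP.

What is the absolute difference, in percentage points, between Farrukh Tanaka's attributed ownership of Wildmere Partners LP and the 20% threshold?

15.77768

Chain via Granite Services GmbH → Bluewater Shipping BV → Halcyon Energy Co. (R2): 62% × 56% × 26% × 45% = 4.06224% of Wildmere Partners LP.
Chain via Meridian Ventures LLC → Clearview Industries Corp. → Harbor Trust (R2): 20% × 29% × 23% × 12% = 0.16008% of Wildmere Partners LP.
Aggregating (R1): 4.06224% + 0.16008% = 4.22232%.
4.22232% falls short of the 20% threshold by 15.77768 percentage points.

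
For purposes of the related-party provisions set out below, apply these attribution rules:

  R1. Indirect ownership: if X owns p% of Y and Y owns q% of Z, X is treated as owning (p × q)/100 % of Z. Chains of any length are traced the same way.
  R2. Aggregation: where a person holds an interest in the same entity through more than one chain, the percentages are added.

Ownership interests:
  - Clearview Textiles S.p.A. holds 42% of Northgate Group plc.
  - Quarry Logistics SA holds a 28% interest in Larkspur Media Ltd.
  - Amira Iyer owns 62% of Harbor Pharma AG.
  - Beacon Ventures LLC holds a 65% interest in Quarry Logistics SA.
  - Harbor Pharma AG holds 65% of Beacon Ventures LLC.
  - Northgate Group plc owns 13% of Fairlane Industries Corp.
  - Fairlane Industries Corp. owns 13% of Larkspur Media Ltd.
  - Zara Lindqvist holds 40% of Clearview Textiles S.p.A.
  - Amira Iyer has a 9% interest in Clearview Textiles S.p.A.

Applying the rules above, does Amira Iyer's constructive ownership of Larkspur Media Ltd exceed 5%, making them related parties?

Chain via Harbor Pharma AG → Beacon Ventures LLC → Quarry Logistics SA (R1): 62% × 65% × 65% × 28% = 7.3346% of Larkspur Media Ltd.
Chain via Clearview Textiles S.p.A. → Northgate Group plc → Fairlane Industries Corp. (R1): 9% × 42% × 13% × 13% = 0.063882% of Larkspur Media Ltd.
Aggregating (R2): 7.3346% + 0.063882% = 7.398482%.
7.398482% exceeds the 5% threshold, so Amira is a related party to Larkspur Media Ltd.

Yes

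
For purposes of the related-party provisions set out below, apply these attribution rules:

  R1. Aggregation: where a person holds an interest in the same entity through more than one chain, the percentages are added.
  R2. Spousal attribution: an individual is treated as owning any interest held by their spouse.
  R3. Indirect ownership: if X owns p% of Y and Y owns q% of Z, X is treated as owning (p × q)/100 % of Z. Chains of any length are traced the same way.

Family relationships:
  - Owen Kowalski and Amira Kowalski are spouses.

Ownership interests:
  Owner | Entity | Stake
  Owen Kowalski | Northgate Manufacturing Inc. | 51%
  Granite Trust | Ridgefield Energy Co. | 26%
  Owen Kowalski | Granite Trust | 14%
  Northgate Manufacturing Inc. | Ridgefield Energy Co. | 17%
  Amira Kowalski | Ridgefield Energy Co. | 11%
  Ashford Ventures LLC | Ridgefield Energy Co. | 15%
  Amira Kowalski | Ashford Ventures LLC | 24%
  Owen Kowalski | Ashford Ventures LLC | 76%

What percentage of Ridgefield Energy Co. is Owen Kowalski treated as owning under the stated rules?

38.31%

By spousal attribution (R2), Owen Kowalski is treated as also owning Amira Kowalski's interest in Ashford Ventures LLC, giving 76% + 24% = 100%.
By spousal attribution (R2), Owen Kowalski is treated as owning Amira Kowalski's 11% interest in Ridgefield Energy Co.
Chain via Granite Trust (R3): 14% × 26% = 3.64% of Ridgefield Energy Co.
Chain via Ashford Ventures LLC (R3): 100% × 15% = 15% of Ridgefield Energy Co.
Chain via Northgate Manufacturing Inc. (R3): 51% × 17% = 8.67% of Ridgefield Energy Co.
Direct interest in Ridgefield Energy Co: 11%.
Aggregating (R1): 3.64% + 15% + 8.67% + 11% = 38.31%.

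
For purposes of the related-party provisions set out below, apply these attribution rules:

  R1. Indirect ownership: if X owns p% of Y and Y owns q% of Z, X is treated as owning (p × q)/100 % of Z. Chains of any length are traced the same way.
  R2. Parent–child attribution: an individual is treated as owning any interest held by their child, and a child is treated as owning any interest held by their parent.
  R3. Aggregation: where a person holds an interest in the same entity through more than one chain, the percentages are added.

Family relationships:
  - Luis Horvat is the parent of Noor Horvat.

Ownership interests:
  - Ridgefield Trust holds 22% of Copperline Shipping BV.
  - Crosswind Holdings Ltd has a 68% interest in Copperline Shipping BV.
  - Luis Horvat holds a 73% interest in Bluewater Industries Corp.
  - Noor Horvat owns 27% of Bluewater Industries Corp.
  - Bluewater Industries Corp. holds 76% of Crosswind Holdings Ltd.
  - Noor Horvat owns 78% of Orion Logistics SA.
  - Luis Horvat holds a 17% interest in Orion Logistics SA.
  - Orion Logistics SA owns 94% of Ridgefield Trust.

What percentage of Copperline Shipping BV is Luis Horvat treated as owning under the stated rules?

By parent–child attribution (R2), Luis Horvat is treated as also owning Noor Horvat's interest in Bluewater Industries Corp, giving 73% + 27% = 100%.
By parent–child attribution (R2), Luis Horvat is treated as also owning Noor Horvat's interest in Orion Logistics SA, giving 17% + 78% = 95%.
Chain via Bluewater Industries Corp. → Crosswind Holdings Ltd (R1): 100% × 76% × 68% = 51.68% of Copperline Shipping BV.
Chain via Orion Logistics SA → Ridgefield Trust (R1): 95% × 94% × 22% = 19.646% of Copperline Shipping BV.
Aggregating (R3): 51.68% + 19.646% = 71.326%.

71.326%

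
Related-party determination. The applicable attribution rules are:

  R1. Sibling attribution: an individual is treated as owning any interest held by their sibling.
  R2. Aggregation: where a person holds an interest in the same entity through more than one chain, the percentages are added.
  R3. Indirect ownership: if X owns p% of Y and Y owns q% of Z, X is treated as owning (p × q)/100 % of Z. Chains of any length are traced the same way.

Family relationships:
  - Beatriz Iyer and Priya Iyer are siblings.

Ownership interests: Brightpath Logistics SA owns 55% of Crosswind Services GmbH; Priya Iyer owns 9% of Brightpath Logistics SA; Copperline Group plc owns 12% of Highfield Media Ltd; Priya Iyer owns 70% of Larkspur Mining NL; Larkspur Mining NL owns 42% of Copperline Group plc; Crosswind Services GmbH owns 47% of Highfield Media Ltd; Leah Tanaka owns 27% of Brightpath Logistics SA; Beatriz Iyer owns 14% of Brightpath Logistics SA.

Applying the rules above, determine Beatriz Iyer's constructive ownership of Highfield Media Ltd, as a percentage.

By sibling attribution (R1), Beatriz Iyer is treated as also owning Priya Iyer's interest in Brightpath Logistics SA, giving 14% + 9% = 23%.
By sibling attribution (R1), Beatriz Iyer is treated as owning Priya Iyer's 70% interest in Larkspur Mining NL.
Chain via Brightpath Logistics SA → Crosswind Services GmbH (R3): 23% × 55% × 47% = 5.9455% of Highfield Media Ltd.
Chain via Larkspur Mining NL → Copperline Group plc (R3): 70% × 42% × 12% = 3.528% of Highfield Media Ltd.
Aggregating (R2): 5.9455% + 3.528% = 9.4735%.

9.4735%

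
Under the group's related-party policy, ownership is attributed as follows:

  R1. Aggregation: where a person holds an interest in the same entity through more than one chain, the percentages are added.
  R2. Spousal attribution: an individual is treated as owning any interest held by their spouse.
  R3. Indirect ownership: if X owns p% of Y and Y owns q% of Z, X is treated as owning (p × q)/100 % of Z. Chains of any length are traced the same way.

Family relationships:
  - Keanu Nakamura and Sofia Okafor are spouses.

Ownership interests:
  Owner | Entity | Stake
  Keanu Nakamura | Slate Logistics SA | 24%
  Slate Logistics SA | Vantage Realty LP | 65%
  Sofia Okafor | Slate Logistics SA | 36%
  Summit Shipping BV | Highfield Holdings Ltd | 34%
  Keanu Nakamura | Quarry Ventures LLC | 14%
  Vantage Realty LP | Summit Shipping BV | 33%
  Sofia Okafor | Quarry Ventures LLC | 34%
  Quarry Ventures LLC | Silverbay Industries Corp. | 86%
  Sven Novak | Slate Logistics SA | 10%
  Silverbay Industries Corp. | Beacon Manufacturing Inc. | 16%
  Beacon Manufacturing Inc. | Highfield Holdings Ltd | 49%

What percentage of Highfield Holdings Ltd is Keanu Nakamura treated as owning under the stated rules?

By spousal attribution (R2), Keanu Nakamura is treated as also owning Sofia Okafor's interest in Slate Logistics SA, giving 24% + 36% = 60%.
By spousal attribution (R2), Keanu Nakamura is treated as also owning Sofia Okafor's interest in Quarry Ventures LLC, giving 14% + 34% = 48%.
Chain via Slate Logistics SA → Vantage Realty LP → Summit Shipping BV (R3): 60% × 65% × 33% × 34% = 4.3758% of Highfield Holdings Ltd.
Chain via Quarry Ventures LLC → Silverbay Industries Corp. → Beacon Manufacturing Inc. (R3): 48% × 86% × 16% × 49% = 3.236352% of Highfield Holdings Ltd.
Aggregating (R1): 4.3758% + 3.236352% = 7.612152%.

7.612152%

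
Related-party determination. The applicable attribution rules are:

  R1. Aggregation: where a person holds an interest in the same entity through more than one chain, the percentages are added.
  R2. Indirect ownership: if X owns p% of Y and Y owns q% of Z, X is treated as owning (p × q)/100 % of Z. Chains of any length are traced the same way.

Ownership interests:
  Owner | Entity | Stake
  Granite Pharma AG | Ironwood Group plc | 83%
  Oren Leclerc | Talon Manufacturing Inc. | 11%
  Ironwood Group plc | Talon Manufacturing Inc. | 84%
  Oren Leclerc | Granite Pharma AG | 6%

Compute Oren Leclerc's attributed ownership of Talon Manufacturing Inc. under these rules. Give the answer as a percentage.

15.1832%

Chain via Granite Pharma AG → Ironwood Group plc (R2): 6% × 83% × 84% = 4.1832% of Talon Manufacturing Inc.
Direct interest in Talon Manufacturing Inc: 11%.
Aggregating (R1): 4.1832% + 11% = 15.1832%.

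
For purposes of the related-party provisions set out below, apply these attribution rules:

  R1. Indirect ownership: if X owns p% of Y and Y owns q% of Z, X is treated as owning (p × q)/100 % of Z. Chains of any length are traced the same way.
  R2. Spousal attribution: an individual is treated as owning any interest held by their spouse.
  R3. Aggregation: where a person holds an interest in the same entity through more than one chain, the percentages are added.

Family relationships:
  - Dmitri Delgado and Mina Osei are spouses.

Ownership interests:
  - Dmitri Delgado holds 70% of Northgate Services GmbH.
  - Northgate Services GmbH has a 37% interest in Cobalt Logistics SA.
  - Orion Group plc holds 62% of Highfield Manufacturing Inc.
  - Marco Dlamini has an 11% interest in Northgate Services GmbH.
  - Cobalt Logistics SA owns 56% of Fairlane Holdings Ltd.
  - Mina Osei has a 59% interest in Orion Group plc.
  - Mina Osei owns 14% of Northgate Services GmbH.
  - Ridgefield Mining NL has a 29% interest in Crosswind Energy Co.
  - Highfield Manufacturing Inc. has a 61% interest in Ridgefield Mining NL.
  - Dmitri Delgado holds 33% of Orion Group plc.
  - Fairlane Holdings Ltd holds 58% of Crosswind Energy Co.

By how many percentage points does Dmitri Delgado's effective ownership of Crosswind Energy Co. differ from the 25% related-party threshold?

4.81484

By spousal attribution (R2), Dmitri Delgado is treated as also owning Mina Osei's interest in Northgate Services GmbH, giving 70% + 14% = 84%.
By spousal attribution (R2), Dmitri Delgado is treated as also owning Mina Osei's interest in Orion Group plc, giving 33% + 59% = 92%.
Chain via Northgate Services GmbH → Cobalt Logistics SA → Fairlane Holdings Ltd (R1): 84% × 37% × 56% × 58% = 10.094784% of Crosswind Energy Co.
Chain via Orion Group plc → Highfield Manufacturing Inc. → Ridgefield Mining NL (R1): 92% × 62% × 61% × 29% = 10.090376% of Crosswind Energy Co.
Aggregating (R3): 10.094784% + 10.090376% = 20.18516%.
20.18516% falls short of the 25% threshold by 4.81484 percentage points.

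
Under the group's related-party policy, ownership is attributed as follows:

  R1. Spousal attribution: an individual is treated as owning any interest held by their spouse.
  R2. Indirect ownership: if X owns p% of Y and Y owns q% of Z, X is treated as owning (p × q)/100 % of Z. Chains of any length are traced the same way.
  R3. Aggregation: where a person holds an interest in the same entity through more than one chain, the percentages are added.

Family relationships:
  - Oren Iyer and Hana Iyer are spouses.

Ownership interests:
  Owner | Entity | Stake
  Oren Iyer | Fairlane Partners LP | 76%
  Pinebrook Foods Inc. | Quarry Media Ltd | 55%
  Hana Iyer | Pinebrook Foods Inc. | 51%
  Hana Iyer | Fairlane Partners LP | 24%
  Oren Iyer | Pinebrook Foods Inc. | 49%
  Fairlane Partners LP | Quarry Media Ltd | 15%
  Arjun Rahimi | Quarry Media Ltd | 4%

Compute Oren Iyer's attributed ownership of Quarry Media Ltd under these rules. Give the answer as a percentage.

By spousal attribution (R1), Oren Iyer is treated as also owning Hana Iyer's interest in Fairlane Partners LP, giving 76% + 24% = 100%.
By spousal attribution (R1), Oren Iyer is treated as also owning Hana Iyer's interest in Pinebrook Foods Inc, giving 49% + 51% = 100%.
Chain via Fairlane Partners LP (R2): 100% × 15% = 15% of Quarry Media Ltd.
Chain via Pinebrook Foods Inc. (R2): 100% × 55% = 55% of Quarry Media Ltd.
Aggregating (R3): 15% + 55% = 70%.

70%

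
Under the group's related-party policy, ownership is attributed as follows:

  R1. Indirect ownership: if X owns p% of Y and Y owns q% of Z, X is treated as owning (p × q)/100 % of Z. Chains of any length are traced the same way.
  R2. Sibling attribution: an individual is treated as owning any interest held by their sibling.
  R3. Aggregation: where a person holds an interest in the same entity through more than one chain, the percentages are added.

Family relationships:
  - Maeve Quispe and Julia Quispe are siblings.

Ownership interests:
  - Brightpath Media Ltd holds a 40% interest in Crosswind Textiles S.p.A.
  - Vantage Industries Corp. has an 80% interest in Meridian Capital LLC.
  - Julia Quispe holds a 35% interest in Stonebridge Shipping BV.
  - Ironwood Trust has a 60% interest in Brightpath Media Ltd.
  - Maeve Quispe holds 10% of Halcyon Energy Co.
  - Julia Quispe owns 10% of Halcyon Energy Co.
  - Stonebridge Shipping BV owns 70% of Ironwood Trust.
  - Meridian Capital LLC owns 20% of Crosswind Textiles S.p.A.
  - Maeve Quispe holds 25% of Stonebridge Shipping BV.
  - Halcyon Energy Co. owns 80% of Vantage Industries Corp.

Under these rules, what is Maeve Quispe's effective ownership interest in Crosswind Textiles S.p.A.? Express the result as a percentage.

By sibling attribution (R2), Maeve Quispe is treated as also owning Julia Quispe's interest in Stonebridge Shipping BV, giving 25% + 35% = 60%.
By sibling attribution (R2), Maeve Quispe is treated as also owning Julia Quispe's interest in Halcyon Energy Co, giving 10% + 10% = 20%.
Chain via Stonebridge Shipping BV → Ironwood Trust → Brightpath Media Ltd (R1): 60% × 70% × 60% × 40% = 10.08% of Crosswind Textiles S.p.A.
Chain via Halcyon Energy Co. → Vantage Industries Corp. → Meridian Capital LLC (R1): 20% × 80% × 80% × 20% = 2.56% of Crosswind Textiles S.p.A.
Aggregating (R3): 10.08% + 2.56% = 12.64%.

12.64%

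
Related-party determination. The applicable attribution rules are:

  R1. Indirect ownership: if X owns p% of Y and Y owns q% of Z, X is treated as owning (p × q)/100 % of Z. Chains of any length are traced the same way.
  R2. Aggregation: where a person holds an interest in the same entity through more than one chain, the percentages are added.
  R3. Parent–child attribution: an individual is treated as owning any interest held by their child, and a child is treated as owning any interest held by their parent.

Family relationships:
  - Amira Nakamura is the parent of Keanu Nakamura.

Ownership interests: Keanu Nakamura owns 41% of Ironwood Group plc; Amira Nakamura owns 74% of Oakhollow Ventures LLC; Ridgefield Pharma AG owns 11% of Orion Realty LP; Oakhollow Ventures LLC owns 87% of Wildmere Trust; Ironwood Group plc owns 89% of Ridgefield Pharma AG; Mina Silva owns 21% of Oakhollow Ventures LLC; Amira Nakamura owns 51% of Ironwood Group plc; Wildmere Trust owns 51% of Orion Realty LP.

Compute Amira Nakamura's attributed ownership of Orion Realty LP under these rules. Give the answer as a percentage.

By parent–child attribution (R3), Amira Nakamura is treated as also owning Keanu Nakamura's interest in Ironwood Group plc, giving 51% + 41% = 92%.
Chain via Oakhollow Ventures LLC → Wildmere Trust (R1): 74% × 87% × 51% = 32.8338% of Orion Realty LP.
Chain via Ironwood Group plc → Ridgefield Pharma AG (R1): 92% × 89% × 11% = 9.0068% of Orion Realty LP.
Aggregating (R2): 32.8338% + 9.0068% = 41.8406%.

41.8406%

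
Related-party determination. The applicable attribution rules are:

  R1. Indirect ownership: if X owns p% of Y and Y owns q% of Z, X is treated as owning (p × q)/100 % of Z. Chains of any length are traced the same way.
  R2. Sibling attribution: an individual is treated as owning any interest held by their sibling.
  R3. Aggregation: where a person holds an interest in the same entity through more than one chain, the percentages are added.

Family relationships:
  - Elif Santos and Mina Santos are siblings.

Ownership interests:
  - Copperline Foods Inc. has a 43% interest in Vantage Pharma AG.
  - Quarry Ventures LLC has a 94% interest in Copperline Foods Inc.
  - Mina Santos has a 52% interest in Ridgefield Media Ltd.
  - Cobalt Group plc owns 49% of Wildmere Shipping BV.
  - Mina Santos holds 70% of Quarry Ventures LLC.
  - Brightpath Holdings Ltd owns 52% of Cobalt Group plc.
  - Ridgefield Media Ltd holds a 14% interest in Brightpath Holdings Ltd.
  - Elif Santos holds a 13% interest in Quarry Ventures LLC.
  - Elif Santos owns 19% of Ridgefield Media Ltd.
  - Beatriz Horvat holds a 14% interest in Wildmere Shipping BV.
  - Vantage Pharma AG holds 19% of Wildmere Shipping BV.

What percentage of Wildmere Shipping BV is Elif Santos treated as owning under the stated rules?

By sibling attribution (R2), Elif Santos is treated as also owning Mina Santos's interest in Quarry Ventures LLC, giving 13% + 70% = 83%.
By sibling attribution (R2), Elif Santos is treated as also owning Mina Santos's interest in Ridgefield Media Ltd, giving 19% + 52% = 71%.
Chain via Quarry Ventures LLC → Copperline Foods Inc. → Vantage Pharma AG (R1): 83% × 94% × 43% × 19% = 6.374234% of Wildmere Shipping BV.
Chain via Ridgefield Media Ltd → Brightpath Holdings Ltd → Cobalt Group plc (R1): 71% × 14% × 52% × 49% = 2.532712% of Wildmere Shipping BV.
Aggregating (R3): 6.374234% + 2.532712% = 8.906946%.

8.906946%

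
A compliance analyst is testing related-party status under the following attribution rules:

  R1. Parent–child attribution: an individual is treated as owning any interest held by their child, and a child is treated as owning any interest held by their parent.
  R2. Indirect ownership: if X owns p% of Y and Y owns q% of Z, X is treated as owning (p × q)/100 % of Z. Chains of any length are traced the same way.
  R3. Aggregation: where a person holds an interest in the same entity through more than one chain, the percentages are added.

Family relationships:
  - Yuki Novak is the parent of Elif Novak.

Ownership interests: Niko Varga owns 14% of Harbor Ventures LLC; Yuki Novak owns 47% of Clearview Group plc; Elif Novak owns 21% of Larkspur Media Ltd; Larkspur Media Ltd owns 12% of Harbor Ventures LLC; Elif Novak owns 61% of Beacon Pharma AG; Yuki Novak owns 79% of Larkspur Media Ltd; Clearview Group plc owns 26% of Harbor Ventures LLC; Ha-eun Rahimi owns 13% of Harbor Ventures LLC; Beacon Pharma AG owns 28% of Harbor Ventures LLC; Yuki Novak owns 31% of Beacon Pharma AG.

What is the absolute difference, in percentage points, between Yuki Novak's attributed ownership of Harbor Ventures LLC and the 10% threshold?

39.98

By parent–child attribution (R1), Yuki Novak is treated as also owning Elif Novak's interest in Larkspur Media Ltd, giving 79% + 21% = 100%.
By parent–child attribution (R1), Yuki Novak is treated as also owning Elif Novak's interest in Beacon Pharma AG, giving 31% + 61% = 92%.
Chain via Clearview Group plc (R2): 47% × 26% = 12.22% of Harbor Ventures LLC.
Chain via Larkspur Media Ltd (R2): 100% × 12% = 12% of Harbor Ventures LLC.
Chain via Beacon Pharma AG (R2): 92% × 28% = 25.76% of Harbor Ventures LLC.
Aggregating (R3): 12.22% + 12% + 25.76% = 49.98%.
49.98% exceeds the 10% threshold by 39.98 percentage points.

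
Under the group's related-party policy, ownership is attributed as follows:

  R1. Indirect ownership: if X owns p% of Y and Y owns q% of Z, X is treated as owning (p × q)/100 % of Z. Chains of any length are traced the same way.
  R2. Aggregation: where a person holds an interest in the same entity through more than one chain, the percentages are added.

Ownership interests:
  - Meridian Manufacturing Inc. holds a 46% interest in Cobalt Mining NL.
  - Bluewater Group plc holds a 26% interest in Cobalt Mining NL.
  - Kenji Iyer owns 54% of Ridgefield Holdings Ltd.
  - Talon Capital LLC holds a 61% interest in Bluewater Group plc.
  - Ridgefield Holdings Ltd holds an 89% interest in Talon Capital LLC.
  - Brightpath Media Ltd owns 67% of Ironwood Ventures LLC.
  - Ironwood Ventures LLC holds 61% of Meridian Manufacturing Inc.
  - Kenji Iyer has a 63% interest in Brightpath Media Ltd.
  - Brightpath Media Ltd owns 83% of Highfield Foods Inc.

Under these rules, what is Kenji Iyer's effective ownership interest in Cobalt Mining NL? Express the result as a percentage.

Chain via Brightpath Media Ltd → Ironwood Ventures LLC → Meridian Manufacturing Inc. (R1): 63% × 67% × 61% × 46% = 11.844126% of Cobalt Mining NL.
Chain via Ridgefield Holdings Ltd → Talon Capital LLC → Bluewater Group plc (R1): 54% × 89% × 61% × 26% = 7.622316% of Cobalt Mining NL.
Aggregating (R2): 11.844126% + 7.622316% = 19.466442%.

19.466442%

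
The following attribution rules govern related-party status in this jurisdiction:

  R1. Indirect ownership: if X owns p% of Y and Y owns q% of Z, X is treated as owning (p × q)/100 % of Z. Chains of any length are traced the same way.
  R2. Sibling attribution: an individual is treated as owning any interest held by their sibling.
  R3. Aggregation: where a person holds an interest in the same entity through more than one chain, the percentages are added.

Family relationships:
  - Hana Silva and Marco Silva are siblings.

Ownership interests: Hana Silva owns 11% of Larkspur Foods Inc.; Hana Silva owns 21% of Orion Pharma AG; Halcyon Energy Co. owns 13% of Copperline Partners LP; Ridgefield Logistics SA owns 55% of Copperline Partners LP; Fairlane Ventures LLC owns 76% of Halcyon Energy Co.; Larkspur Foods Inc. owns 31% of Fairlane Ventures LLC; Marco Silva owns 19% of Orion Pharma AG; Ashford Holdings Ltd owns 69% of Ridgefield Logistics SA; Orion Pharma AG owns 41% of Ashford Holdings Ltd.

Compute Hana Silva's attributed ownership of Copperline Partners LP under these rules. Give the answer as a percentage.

By sibling attribution (R2), Hana Silva is treated as also owning Marco Silva's interest in Orion Pharma AG, giving 21% + 19% = 40%.
Chain via Larkspur Foods Inc. → Fairlane Ventures LLC → Halcyon Energy Co. (R1): 11% × 31% × 76% × 13% = 0.336908% of Copperline Partners LP.
Chain via Orion Pharma AG → Ashford Holdings Ltd → Ridgefield Logistics SA (R1): 40% × 41% × 69% × 55% = 6.2238% of Copperline Partners LP.
Aggregating (R3): 0.336908% + 6.2238% = 6.560708%.

6.560708%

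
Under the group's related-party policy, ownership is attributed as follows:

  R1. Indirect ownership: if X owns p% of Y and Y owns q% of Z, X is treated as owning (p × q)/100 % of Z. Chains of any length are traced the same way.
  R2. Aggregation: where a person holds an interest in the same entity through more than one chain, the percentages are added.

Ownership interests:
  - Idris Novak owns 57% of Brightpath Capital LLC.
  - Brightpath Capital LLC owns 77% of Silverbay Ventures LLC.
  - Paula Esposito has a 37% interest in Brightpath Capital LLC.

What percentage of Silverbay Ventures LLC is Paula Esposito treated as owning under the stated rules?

Chain via Brightpath Capital LLC (R1): 37% × 77% = 28.49% of Silverbay Ventures LLC.

28.49%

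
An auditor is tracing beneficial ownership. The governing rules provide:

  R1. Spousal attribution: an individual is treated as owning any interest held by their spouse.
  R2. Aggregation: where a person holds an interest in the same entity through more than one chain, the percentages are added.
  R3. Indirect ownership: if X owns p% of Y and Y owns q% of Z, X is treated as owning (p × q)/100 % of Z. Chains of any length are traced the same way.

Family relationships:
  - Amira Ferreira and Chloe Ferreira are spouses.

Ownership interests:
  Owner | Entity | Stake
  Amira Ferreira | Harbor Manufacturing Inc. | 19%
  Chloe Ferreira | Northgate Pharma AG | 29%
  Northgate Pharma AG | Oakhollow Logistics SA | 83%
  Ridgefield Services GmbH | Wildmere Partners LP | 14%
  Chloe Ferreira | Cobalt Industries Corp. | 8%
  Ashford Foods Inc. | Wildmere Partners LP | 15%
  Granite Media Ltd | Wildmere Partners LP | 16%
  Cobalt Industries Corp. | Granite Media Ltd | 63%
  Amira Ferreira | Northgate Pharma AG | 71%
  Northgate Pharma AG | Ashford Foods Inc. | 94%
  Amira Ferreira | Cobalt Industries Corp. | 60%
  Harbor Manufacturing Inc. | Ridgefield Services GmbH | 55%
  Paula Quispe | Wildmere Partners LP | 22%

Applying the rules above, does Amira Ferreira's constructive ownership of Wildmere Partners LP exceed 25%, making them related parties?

By spousal attribution (R1), Amira Ferreira is treated as also owning Chloe Ferreira's interest in Northgate Pharma AG, giving 71% + 29% = 100%.
By spousal attribution (R1), Amira Ferreira is treated as also owning Chloe Ferreira's interest in Cobalt Industries Corp, giving 60% + 8% = 68%.
Chain via Harbor Manufacturing Inc. → Ridgefield Services GmbH (R3): 19% × 55% × 14% = 1.463% of Wildmere Partners LP.
Chain via Northgate Pharma AG → Ashford Foods Inc. (R3): 100% × 94% × 15% = 14.1% of Wildmere Partners LP.
Chain via Cobalt Industries Corp. → Granite Media Ltd (R3): 68% × 63% × 16% = 6.8544% of Wildmere Partners LP.
Aggregating (R2): 1.463% + 14.1% + 6.8544% = 22.4174%.
22.4174% does not exceed the 25% threshold, so Amira is not a related party to Wildmere Partners LP.

No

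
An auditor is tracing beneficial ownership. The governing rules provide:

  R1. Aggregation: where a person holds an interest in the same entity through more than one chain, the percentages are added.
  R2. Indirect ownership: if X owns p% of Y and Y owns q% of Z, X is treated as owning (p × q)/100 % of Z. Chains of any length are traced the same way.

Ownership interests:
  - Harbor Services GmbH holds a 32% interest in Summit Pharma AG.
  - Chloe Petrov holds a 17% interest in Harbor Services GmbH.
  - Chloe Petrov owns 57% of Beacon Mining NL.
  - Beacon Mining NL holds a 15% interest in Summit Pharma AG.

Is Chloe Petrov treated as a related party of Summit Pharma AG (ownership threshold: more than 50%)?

Chain via Harbor Services GmbH (R2): 17% × 32% = 5.44% of Summit Pharma AG.
Chain via Beacon Mining NL (R2): 57% × 15% = 8.55% of Summit Pharma AG.
Aggregating (R1): 5.44% + 8.55% = 13.99%.
13.99% does not exceed the 50% threshold, so Chloe is not a related party to Summit Pharma AG.

No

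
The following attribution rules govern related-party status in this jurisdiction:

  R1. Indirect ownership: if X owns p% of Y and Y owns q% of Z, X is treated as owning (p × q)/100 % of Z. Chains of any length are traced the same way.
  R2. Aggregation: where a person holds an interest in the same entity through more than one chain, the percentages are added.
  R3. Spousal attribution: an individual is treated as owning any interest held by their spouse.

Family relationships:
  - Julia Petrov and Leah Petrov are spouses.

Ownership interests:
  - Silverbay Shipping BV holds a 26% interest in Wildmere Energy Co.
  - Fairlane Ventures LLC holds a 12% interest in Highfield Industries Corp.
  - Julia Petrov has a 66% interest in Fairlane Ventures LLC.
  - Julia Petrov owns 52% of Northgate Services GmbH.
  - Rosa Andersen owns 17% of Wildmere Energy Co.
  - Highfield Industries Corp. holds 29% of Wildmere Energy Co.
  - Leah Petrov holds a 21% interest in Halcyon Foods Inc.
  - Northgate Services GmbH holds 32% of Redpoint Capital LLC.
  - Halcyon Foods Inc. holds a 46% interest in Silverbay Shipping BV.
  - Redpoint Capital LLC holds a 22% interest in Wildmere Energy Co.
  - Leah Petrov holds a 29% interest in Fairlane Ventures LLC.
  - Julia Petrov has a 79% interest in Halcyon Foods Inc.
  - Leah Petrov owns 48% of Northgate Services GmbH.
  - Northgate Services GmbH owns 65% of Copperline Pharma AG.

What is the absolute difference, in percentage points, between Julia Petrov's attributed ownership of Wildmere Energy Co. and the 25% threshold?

2.694

By spousal attribution (R3), Julia Petrov is treated as also owning Leah Petrov's interest in Northgate Services GmbH, giving 52% + 48% = 100%.
By spousal attribution (R3), Julia Petrov is treated as also owning Leah Petrov's interest in Fairlane Ventures LLC, giving 66% + 29% = 95%.
By spousal attribution (R3), Julia Petrov is treated as also owning Leah Petrov's interest in Halcyon Foods Inc, giving 79% + 21% = 100%.
Chain via Northgate Services GmbH → Redpoint Capital LLC (R1): 100% × 32% × 22% = 7.04% of Wildmere Energy Co.
Chain via Fairlane Ventures LLC → Highfield Industries Corp. (R1): 95% × 12% × 29% = 3.306% of Wildmere Energy Co.
Chain via Halcyon Foods Inc. → Silverbay Shipping BV (R1): 100% × 46% × 26% = 11.96% of Wildmere Energy Co.
Aggregating (R2): 7.04% + 3.306% + 11.96% = 22.306%.
22.306% falls short of the 25% threshold by 2.694 percentage points.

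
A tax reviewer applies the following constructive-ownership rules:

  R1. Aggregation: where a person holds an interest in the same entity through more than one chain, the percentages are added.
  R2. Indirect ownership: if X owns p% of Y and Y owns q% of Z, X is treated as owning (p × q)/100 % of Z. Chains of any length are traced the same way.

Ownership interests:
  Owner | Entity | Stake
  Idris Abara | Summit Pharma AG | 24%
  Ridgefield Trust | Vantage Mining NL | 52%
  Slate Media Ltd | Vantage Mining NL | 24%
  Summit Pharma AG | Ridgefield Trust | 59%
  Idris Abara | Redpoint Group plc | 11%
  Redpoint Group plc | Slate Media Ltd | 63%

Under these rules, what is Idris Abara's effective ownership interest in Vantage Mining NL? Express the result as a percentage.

9.0264%

Chain via Summit Pharma AG → Ridgefield Trust (R2): 24% × 59% × 52% = 7.3632% of Vantage Mining NL.
Chain via Redpoint Group plc → Slate Media Ltd (R2): 11% × 63% × 24% = 1.6632% of Vantage Mining NL.
Aggregating (R1): 7.3632% + 1.6632% = 9.0264%.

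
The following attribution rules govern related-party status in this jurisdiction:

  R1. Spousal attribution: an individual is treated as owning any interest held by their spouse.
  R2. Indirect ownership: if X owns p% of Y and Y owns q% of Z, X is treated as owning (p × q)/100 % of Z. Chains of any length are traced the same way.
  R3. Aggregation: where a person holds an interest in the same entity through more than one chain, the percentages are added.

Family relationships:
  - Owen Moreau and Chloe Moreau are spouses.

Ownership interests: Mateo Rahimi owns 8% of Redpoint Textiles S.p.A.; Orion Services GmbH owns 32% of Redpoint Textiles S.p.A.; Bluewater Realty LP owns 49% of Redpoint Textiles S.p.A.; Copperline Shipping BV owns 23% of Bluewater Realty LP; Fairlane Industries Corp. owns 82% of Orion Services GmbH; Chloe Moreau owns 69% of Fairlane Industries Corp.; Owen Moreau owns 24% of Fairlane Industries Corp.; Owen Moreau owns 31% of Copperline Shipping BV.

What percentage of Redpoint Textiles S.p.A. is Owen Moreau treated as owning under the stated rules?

By spousal attribution (R1), Owen Moreau is treated as also owning Chloe Moreau's interest in Fairlane Industries Corp, giving 24% + 69% = 93%.
Chain via Fairlane Industries Corp. → Orion Services GmbH (R2): 93% × 82% × 32% = 24.4032% of Redpoint Textiles S.p.A.
Chain via Copperline Shipping BV → Bluewater Realty LP (R2): 31% × 23% × 49% = 3.4937% of Redpoint Textiles S.p.A.
Aggregating (R3): 24.4032% + 3.4937% = 27.8969%.

27.8969%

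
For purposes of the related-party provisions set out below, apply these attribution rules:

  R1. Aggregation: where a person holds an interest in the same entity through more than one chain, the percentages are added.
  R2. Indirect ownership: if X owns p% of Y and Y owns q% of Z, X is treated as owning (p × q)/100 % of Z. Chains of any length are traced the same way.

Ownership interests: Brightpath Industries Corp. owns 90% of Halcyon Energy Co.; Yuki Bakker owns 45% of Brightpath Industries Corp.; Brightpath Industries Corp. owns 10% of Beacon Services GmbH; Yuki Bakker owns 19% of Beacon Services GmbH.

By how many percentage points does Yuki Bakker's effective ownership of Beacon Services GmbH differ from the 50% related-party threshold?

Chain via Brightpath Industries Corp. (R2): 45% × 10% = 4.5% of Beacon Services GmbH.
Direct interest in Beacon Services GmbH: 19%.
Aggregating (R1): 4.5% + 19% = 23.5%.
23.5% falls short of the 50% threshold by 26.5 percentage points.

26.5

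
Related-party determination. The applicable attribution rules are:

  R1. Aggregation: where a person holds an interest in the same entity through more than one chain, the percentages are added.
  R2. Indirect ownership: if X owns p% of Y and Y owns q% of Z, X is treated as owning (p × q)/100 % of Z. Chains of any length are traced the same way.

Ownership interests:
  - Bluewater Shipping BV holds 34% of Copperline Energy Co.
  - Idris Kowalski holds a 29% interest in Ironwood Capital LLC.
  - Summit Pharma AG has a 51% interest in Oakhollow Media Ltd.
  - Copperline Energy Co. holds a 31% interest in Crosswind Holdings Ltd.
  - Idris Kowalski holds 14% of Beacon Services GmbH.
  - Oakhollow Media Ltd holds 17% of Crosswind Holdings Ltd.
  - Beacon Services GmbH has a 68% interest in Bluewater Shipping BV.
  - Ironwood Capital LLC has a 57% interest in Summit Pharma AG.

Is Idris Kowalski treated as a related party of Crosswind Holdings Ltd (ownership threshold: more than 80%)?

No

Chain via Beacon Services GmbH → Bluewater Shipping BV → Copperline Energy Co. (R2): 14% × 68% × 34% × 31% = 1.003408% of Crosswind Holdings Ltd.
Chain via Ironwood Capital LLC → Summit Pharma AG → Oakhollow Media Ltd (R2): 29% × 57% × 51% × 17% = 1.433151% of Crosswind Holdings Ltd.
Aggregating (R1): 1.003408% + 1.433151% = 2.436559%.
2.436559% does not exceed the 80% threshold, so Idris is not a related party to Crosswind Holdings Ltd.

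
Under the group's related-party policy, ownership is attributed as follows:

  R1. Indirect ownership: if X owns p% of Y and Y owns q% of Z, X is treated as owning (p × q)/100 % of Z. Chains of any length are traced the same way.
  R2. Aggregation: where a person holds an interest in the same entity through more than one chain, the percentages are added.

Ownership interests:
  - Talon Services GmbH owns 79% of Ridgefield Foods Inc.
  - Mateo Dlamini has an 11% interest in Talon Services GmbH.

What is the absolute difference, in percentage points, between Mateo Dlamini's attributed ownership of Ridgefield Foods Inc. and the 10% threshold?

Chain via Talon Services GmbH (R1): 11% × 79% = 8.69% of Ridgefield Foods Inc.
8.69% falls short of the 10% threshold by 1.31 percentage points.

1.31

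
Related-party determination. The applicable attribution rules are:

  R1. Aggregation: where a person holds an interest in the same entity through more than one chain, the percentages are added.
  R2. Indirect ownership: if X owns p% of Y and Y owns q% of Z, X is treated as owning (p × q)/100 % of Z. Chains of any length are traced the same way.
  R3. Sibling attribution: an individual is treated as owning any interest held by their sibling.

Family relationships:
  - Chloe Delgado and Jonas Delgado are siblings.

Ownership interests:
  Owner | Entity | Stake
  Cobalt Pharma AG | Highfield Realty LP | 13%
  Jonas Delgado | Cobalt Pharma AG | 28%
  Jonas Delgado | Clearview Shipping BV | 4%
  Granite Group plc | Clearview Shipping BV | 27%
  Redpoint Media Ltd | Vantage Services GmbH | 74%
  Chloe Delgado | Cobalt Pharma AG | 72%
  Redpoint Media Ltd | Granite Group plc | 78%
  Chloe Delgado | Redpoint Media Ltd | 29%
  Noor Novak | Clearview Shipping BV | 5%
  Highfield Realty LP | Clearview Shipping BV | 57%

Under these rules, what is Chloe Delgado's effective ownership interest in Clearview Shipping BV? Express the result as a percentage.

By sibling attribution (R3), Chloe Delgado is treated as also owning Jonas Delgado's interest in Cobalt Pharma AG, giving 72% + 28% = 100%.
By sibling attribution (R3), Chloe Delgado is treated as owning Jonas Delgado's 4% interest in Clearview Shipping BV.
Chain via Cobalt Pharma AG → Highfield Realty LP (R2): 100% × 13% × 57% = 7.41% of Clearview Shipping BV.
Chain via Redpoint Media Ltd → Granite Group plc (R2): 29% × 78% × 27% = 6.1074% of Clearview Shipping BV.
Direct interest in Clearview Shipping BV: 4%.
Aggregating (R1): 7.41% + 6.1074% + 4% = 17.5174%.

17.5174%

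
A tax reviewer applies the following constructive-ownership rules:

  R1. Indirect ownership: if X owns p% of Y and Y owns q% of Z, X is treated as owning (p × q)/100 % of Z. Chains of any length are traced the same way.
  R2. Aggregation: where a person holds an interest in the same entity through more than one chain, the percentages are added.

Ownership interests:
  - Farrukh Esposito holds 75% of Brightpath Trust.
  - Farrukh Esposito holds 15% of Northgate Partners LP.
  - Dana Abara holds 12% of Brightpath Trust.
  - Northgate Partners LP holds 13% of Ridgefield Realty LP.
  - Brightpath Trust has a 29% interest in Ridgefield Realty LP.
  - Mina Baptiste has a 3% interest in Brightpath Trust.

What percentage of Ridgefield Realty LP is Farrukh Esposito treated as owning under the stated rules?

Chain via Northgate Partners LP (R1): 15% × 13% = 1.95% of Ridgefield Realty LP.
Chain via Brightpath Trust (R1): 75% × 29% = 21.75% of Ridgefield Realty LP.
Aggregating (R2): 1.95% + 21.75% = 23.7%.

23.7%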